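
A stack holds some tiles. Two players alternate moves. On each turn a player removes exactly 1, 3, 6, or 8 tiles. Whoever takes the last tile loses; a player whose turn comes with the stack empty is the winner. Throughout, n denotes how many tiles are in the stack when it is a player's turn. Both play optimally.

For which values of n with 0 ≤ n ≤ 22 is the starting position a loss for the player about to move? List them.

Compute win/loss labels from the base case upward. A position with no move is W. Any other position is W if it can reach an L in one move, else L.
n=0: no move; the opponent has just taken the last tile and therefore loses → W
n=1: only reaches 0(W), which is W → L
n=2: reaches L-position 1 → W
n=3: only reaches 2(W), 0(W), all W → L
n=4: reaches L-position 3 → W
n=5: only reaches 4(W), 2(W), all W → L
n=6: reaches L-position 5 → W
n=7: reaches L-position 1 → W
n=8: reaches L-position 5 → W
n=9: reaches L-position 3 → W
n=10: only reaches 9(W), 7(W), 4(W), 2(W), all W → L
n=11: reaches L-position 10 → W
n=12: only reaches 11(W), 9(W), 6(W), 4(W), all W → L
n=13: reaches L-position 12 → W
n=14: only reaches 13(W), 11(W), 8(W), 6(W), all W → L
n=15: reaches L-position 14 → W
n=16: reaches L-position 10 → W
n=17: reaches L-position 14 → W
n=18: reaches L-position 12 → W
n=19: only reaches 18(W), 16(W), 13(W), 11(W), all W → L
n=20: reaches L-position 19 → W
n=21: only reaches 20(W), 18(W), 15(W), 13(W), all W → L
n=22: reaches L-position 21 → W
Reading off the rows marked L gives the requested list; there are 8 such values of n.

1, 3, 5, 10, 12, 14, 19, 21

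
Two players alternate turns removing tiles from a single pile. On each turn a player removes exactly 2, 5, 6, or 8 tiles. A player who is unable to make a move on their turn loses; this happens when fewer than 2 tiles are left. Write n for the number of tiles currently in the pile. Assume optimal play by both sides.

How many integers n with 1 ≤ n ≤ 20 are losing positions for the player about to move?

Classify positions by backward induction: terminal positions (no move available) are L. From any other position, the mover wins iff some move reaches an L.
n=0: no move → L
n=1: no move → L
n=2: can move to 0, which is L ⇒ W
n=3: can move to 1, which is L ⇒ W
n=4: the only move is to 2(W), a W ⇒ L
n=5: can move to 0, which is L ⇒ W
n=6: can move to 4, which is L ⇒ W
n=7: can move to 1, which is L ⇒ W
n=8: can move to 0, which is L ⇒ W
n=9: can move to 4, which is L ⇒ W
n=10: can move to 4, which is L ⇒ W
n=11: moves to 9(W), 6(W), 5(W), 3(W); every one is W ⇒ L
n=12: can move to 4, which is L ⇒ W
n=13: can move to 11, which is L ⇒ W
n=14: moves to 12(W), 9(W), 8(W), 6(W); every one is W ⇒ L
n=15: moves to 13(W), 10(W), 9(W), 7(W); every one is W ⇒ L
n=16: can move to 14, which is L ⇒ W
n=17: can move to 15, which is L ⇒ W
n=18: moves to 16(W), 13(W), 12(W), 10(W); every one is W ⇒ L
n=19: can move to 14, which is L ⇒ W
n=20: can move to 18, which is L ⇒ W
L entries with 1 ≤ n ≤ 20 (n=0 is outside the asked range and is not counted): n = 1, 4, 11, 14, 15, 18; that makes 6.

6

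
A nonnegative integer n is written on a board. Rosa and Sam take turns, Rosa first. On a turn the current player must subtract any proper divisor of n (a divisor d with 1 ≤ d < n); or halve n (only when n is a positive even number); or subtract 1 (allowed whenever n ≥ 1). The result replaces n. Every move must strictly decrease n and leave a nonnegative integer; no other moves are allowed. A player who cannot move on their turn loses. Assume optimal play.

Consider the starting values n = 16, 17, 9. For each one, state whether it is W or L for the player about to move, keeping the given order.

Classify positions by backward induction: terminal positions (no move available) are L. From any other position, the mover wins iff some move reaches an L.
n=0: no move → L
n=1: W (go to 0, an L position)
n=2: L (sole option 1(W) is W)
n=3: W (go to 2, an L position)
n=4: W (go to 2, an L position)
n=5: L (sole option 4(W) is W)
n=6: W (go to 5, an L position)
n=7: L (sole option 6(W) is W)
n=8: W (go to 7, an L position)
n=9: L (options 6(W), 8(W) are all W)
n=10: W (go to 5, an L position)
n=11: L (sole option 10(W) is W)
n=12: W (go to 9, an L position)
n=13: L (sole option 12(W) is W)
n=14: W (go to 7, an L position)
n=15: L (options 10(W), 12(W), 14(W) are all W)
n=16: W (go to 15, an L position)
n=17: L (sole option 16(W) is W)

16: W, 17: L, 9: L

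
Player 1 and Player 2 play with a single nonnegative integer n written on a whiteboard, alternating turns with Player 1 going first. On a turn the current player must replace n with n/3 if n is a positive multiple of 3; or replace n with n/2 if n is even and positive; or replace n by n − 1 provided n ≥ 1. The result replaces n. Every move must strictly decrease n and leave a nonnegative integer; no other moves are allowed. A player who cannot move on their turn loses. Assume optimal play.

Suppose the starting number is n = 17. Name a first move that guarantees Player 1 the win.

Move to 16.

Build the W/L table. Terminal = L. A non-terminal position is W if it has a move to some L; otherwise it is L.
n=0: no move → L
n=1: W (go to 0, an L position)
n=2: L (sole option 1(W) is W)
n=3: W (go to 2, an L position)
n=4: W (go to 2, an L position)
n=5: L (sole option 4(W) is W)
n=6: W (go to 2, an L position)
n=7: L (sole option 6(W) is W)
n=8: W (go to 7, an L position)
n=9: L (options 3(W), 8(W) are all W)
n=10: W (go to 5, an L position)
n=11: L (sole option 10(W) is W)
n=12: W (go to 11, an L position)
n=13: L (sole option 12(W) is W)
n=14: W (go to 7, an L position)
n=15: W (go to 5, an L position)
n=16: L (options 8(W), 15(W) are all W)
n=17: W (go to 16, an L position)
From 17, the L positions reachable in one move are: 16.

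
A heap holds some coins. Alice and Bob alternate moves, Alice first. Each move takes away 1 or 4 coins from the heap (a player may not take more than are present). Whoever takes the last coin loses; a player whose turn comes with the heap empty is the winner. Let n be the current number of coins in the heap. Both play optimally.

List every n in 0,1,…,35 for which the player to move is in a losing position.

Classify positions by backward induction: terminal positions (no move available) are W. From any other position, the mover wins iff some move reaches an L.
n=0: no move; the opponent has just taken the last coin and therefore loses → W
n=1: only reaches 0(W), which is W → L
n=2: reaches L-position 1 → W
n=3: only reaches 2(W), which is W → L
n=4: reaches L-position 3 → W
n=5: reaches L-position 1 → W
n=6: only reaches 5(W), 2(W), all W → L
n=7: reaches L-position 6 → W
n=8: only reaches 7(W), 4(W), all W → L
n=9: reaches L-position 8 → W
n=10: reaches L-position 6 → W
n=11: only reaches 10(W), 7(W), all W → L
n=12: reaches L-position 11 → W
n=13: only reaches 12(W), 9(W), all W → L
n=14: reaches L-position 13 → W
n=15: reaches L-position 11 → W
n=16: only reaches 15(W), 12(W), all W → L
n=17: reaches L-position 16 → W
n=18: only reaches 17(W), 14(W), all W → L
n=19: reaches L-position 18 → W
n=20: reaches L-position 16 → W
n=21: only reaches 20(W), 17(W), all W → L
n=22: reaches L-position 21 → W
n=23: only reaches 22(W), 19(W), all W → L
n=24: reaches L-position 23 → W
n=25: reaches L-position 21 → W
n=26: only reaches 25(W), 22(W), all W → L
n=27: reaches L-position 26 → W
n=28: only reaches 27(W), 24(W), all W → L
n=29: reaches L-position 28 → W
n=30: reaches L-position 26 → W
n=31: only reaches 30(W), 27(W), all W → L
n=32: reaches L-position 31 → W
n=33: only reaches 32(W), 29(W), all W → L
n=34: reaches L-position 33 → W
n=35: reaches L-position 31 → W
Reading off the rows marked L gives the requested list; there are 14 such values of n.

1, 3, 6, 8, 11, 13, 16, 18, 21, 23, 26, 28, 31, 33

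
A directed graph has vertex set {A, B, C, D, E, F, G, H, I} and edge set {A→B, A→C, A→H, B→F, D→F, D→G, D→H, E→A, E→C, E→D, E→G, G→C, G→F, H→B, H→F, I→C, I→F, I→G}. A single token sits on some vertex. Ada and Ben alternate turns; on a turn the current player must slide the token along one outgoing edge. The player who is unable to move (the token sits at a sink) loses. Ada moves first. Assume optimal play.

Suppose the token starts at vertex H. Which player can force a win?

Ada wins.

Classify positions by backward induction: terminal positions (no move available) are L. From any other position, the mover wins iff some move reaches an L.
Every edge goes from a vertex to one that appears earlier in the order C, F, B, H, G, D, A, E, I, so processing vertices in that order labels each vertex after all of its successors.
C: no outgoing edge → L
F: no outgoing edge → L
B: reaches L-position F → W
H: reaches L-position F → W
G: reaches L-position F → W
D: reaches L-position F → W
A: reaches L-position C → W
E: reaches L-position C → W
I: reaches L-position F → W
The starting position H is W: Ada should move to F, handing over an L position.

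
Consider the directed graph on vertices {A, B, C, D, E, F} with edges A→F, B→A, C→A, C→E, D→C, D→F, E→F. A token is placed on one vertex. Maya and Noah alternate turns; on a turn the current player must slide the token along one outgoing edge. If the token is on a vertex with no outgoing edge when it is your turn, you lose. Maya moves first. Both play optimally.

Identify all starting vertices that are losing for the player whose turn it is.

Use the standard recursion: the mover loses at a terminal position; elsewhere, the mover wins exactly when some move hands the opponent an L position.
Every edge goes from a vertex to one that appears earlier in the order F, E, A, C, D, B, so processing vertices in that order labels each vertex after all of its successors.
F: no outgoing edge → L
E: W (go to F, an L position)
A: W (go to F, an L position)
C: L (options A(W), E(W) are all W)
D: W (go to C, an L position)
B: L (sole option A(W) is W)
Reading off the rows marked L gives the requested list; there are 3 such vertices.

B, C, F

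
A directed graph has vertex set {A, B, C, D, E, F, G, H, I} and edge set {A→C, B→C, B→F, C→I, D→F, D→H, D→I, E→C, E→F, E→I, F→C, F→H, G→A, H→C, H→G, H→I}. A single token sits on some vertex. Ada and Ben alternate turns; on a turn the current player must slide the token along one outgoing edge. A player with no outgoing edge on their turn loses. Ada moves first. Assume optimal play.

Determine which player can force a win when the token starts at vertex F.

Ben wins.

Work bottom-up. With no move the player to move loses. Otherwise the position is W if at least one move leads to an L position for the opponent, and L if every move leads to a W.
Every edge goes from a vertex to one that appears earlier in the order I, C, A, G, H, F, E, B, D, so processing vertices in that order labels each vertex after all of its successors.
I: no outgoing edge → L
C: reaches L-position I → W
A: only reaches C(W), which is W → L
G: reaches L-position A → W
H: reaches L-position I → W
F: only reaches H(W), C(W), all W → L
E: reaches L-position F → W
B: reaches L-position F → W
D: reaches L-position F → W
Every move from F reaches a W position, so the mover loses.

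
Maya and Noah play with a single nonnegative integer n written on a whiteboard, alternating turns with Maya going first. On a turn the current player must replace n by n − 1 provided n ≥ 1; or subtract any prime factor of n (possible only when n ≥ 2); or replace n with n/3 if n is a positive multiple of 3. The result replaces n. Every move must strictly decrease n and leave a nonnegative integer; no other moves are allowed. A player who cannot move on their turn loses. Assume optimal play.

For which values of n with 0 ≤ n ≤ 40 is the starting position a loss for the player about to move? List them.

Compute win/loss labels from the base case upward. A position with no move is L. Any other position is W if it can reach an L in one move, else L.
n=0: no move → L
n=1: →0(L), so W
n=2: →0(L), so W
n=3: →0(L), so W
n=4: →2(W), 3(W) — all W, so L
n=5: →0(L), so W
n=6: →4(L), so W
n=7: →0(L), so W
n=8: →6(W), 7(W) — all W, so L
n=9: →8(L), so W
n=10: →8(L), so W
n=11: →0(L), so W
n=12: →4(L), so W
n=13: →0(L), so W
n=14: →7(W), 12(W), 13(W) — all W, so L
n=15: →14(L), so W
n=16: →14(L), so W
n=17: →0(L), so W
n=18: →6(W), 15(W), 16(W), 17(W) — all W, so L
n=19: →0(L), so W
n=20: →18(L), so W
n=21: →14(L), so W
n=22: →11(W), 20(W), 21(W) — all W, so L
n=23: →0(L), so W
n=24: →8(L), so W
n=25: →20(W), 24(W) — all W, so L
n=26: →25(L), so W
n=27: →9(W), 24(W), 26(W) — all W, so L
n=28: →27(L), so W
n=29: →0(L), so W
n=30: →25(L), so W
n=31: →0(L), so W
n=32: →30(W), 31(W) — all W, so L
n=33: →22(L), so W
n=34: →32(L), so W
n=35: →28(W), 30(W), 34(W) — all W, so L
n=36: →35(L), so W
n=37: →0(L), so W
n=38: →19(W), 36(W), 37(W) — all W, so L
n=39: →38(L), so W
n=40: →35(L), so W
Reading off the rows marked L gives the requested list; there are 11 such values of n.

0, 4, 8, 14, 18, 22, 25, 27, 32, 35, 38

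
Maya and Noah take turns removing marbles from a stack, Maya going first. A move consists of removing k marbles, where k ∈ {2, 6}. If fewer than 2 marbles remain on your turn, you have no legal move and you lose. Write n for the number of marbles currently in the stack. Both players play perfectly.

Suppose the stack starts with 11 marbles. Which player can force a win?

Maya wins.

Positions with no move are L. A position that does have a move is losing for the player to move precisely when every available move leads to a winning position for the opponent. Fill in the labels:
n=0: no move → L
n=1: no move → L
n=2: reaches L-position 0 → W
n=3: reaches L-position 1 → W
n=4: only reaches 2(W), which is W → L
n=5: only reaches 3(W), which is W → L
n=6: reaches L-position 4 → W
n=7: reaches L-position 5 → W
n=8: only reaches 6(W), 2(W), all W → L
n=9: only reaches 7(W), 3(W), all W → L
n=10: reaches L-position 8 → W
n=11: reaches L-position 9 → W
The starting position 11 is W: Maya should remove 2, leaving 9, handing over an L position.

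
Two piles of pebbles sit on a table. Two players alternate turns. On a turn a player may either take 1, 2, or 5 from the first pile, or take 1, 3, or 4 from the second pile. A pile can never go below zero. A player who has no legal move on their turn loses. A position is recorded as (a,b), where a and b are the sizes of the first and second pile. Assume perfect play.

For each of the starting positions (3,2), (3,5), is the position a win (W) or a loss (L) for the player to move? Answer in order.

(3,2): L, (3,5): W

Label each position W (a win for the player to move) or L (a loss). A position with no legal move is L; any other position is W exactly when some move reaches an L, and L when every move reaches a W.
No move ever increases a pile, so every position that can arise here has a ≤ 3 and b ≤ 5; it is enough to label the cells with 0 ≤ a ≤ 3 and 0 ≤ b ≤ 5.
Every move lowers a or b (never raises either), so fill the grid row by row in increasing a, and left to right within a row: each cell's successors are then already labelled.
      b=0  b=1  b=2  b=3  b=4  b=5
a=0:    L    W    L    W    W    W
a=1:    W    L    W    L    W    W
a=2:    W    W    W    W    L    W
a=3:    L    W    L    W    W    W
Cells with no legal move (terminal, hence L): (0,0).
The remaining L cells, each justified by listing all of its moves:
(0,2): the only move is to (0,1)(W), a W ⇒ L
(1,1): moves to (0,1)(W), (1,0)(W); every one is W ⇒ L
(1,3): moves to (0,3)(W), (1,2)(W), (1,0)(W); every one is W ⇒ L
(2,4): moves to (1,4)(W), (0,4)(W), (2,3)(W), (2,1)(W), (2,0)(W); every one is W ⇒ L
(3,0): moves to (2,0)(W), (1,0)(W); every one is W ⇒ L
(3,2): moves to (2,2)(W), (1,2)(W), (3,1)(W); every one is W ⇒ L
Every other cell has at least one move into one of the L cells above, so it is W.
(3,2): one of the L cells justified above, so L
(3,5): the move to (3,2) reaches an L cell, so W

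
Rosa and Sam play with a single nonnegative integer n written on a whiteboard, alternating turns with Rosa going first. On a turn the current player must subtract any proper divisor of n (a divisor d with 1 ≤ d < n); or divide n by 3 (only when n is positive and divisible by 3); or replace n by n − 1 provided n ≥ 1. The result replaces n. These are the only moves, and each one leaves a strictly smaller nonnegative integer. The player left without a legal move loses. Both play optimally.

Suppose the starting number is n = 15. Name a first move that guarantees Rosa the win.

Move to 5.

Compute win/loss labels from the base case upward. A position with no move is L. Any other position is W if it can reach an L in one move, else L.
n=0: no move → L
n=1: →0(L), so W
n=2: →1(W) only, which is W, so L
n=3: →2(L), so W
n=4: →2(L), so W
n=5: →4(W) only, which is W, so L
n=6: →2(L), so W
n=7: →6(W) only, which is W, so L
n=8: →7(L), so W
n=9: →3(W), 6(W), 8(W) — all W, so L
n=10: →5(L), so W
n=11: →10(W) only, which is W, so L
n=12: →9(L), so W
n=13: →12(W) only, which is W, so L
n=14: →7(L), so W
n=15: →5(L), so W
From 15, the L positions reachable in one move are: 5.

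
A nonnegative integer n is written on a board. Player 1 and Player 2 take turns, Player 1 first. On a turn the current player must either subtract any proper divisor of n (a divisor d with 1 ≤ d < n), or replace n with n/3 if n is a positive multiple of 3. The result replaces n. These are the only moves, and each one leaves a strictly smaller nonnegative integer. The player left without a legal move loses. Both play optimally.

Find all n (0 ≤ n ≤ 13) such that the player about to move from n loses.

0, 1, 4, 7, 9, 11, 13

Work bottom-up. With no move the player to move loses. Otherwise the position is W if at least one move leads to an L position for the opponent, and L if every move leads to a W.
n=0: no move → L
n=1: no move → L
n=2: reaches L-position 1 → W
n=3: reaches L-position 1 → W
n=4: only reaches 2(W), 3(W), all W → L
n=5: reaches L-position 4 → W
n=6: reaches L-position 4 → W
n=7: only reaches 6(W), which is W → L
n=8: reaches L-position 4 → W
n=9: only reaches 3(W), 6(W), 8(W), all W → L
n=10: reaches L-position 9 → W
n=11: only reaches 10(W), which is W → L
n=12: reaches L-position 4 → W
n=13: only reaches 12(W), which is W → L
The losing starting values of n are exactly the entries labelled L in this table (7 of them).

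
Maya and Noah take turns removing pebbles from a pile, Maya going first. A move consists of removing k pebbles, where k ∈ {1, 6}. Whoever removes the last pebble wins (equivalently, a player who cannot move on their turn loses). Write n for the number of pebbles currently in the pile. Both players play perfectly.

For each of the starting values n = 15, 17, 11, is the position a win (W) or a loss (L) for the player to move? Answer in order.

15: W, 17: W, 11: L

Positions with no move are L. A position that does have a move is losing for the player to move precisely when every available move leads to a winning position for the opponent. Fill in the labels:
n=0: no move → L
n=1: can move to 0, which is L ⇒ W
n=2: the only move is to 1(W), a W ⇒ L
n=3: can move to 2, which is L ⇒ W
n=4: the only move is to 3(W), a W ⇒ L
n=5: can move to 4, which is L ⇒ W
n=6: can move to 0, which is L ⇒ W
n=7: moves to 6(W), 1(W); every one is W ⇒ L
n=8: can move to 7, which is L ⇒ W
n=9: moves to 8(W), 3(W); every one is W ⇒ L
n=10: can move to 9, which is L ⇒ W
n=11: moves to 10(W), 5(W); every one is W ⇒ L
n=12: can move to 11, which is L ⇒ W
n=13: can move to 7, which is L ⇒ W
n=14: moves to 13(W), 8(W); every one is W ⇒ L
n=15: can move to 14, which is L ⇒ W
n=16: moves to 15(W), 10(W); every one is W ⇒ L
n=17: can move to 16, which is L ⇒ W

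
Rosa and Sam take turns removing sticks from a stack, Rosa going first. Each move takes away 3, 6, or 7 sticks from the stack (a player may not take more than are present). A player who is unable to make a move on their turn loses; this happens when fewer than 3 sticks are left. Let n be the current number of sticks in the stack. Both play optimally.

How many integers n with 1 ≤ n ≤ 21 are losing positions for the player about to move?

7

Build the W/L table. Terminal = L. A non-terminal position is W if it has a move to some L; otherwise it is L.
n=0: no move → L
n=1: no move → L
n=2: no move → L
n=3: →0(L), so W
n=4: →1(L), so W
n=5: →2(L), so W
n=6: →0(L), so W
n=7: →1(L), so W
n=8: →2(L), so W
n=9: →2(L), so W
n=10: →7(W), 4(W), 3(W) — all W, so L
n=11: →8(W), 5(W), 4(W) — all W, so L
n=12: →9(W), 6(W), 5(W) — all W, so L
n=13: →10(L), so W
n=14: →11(L), so W
n=15: →12(L), so W
n=16: →10(L), so W
n=17: →11(L), so W
n=18: →12(L), so W
n=19: →12(L), so W
n=20: →17(W), 14(W), 13(W) — all W, so L
n=21: →18(W), 15(W), 14(W) — all W, so L
L entries with 1 ≤ n ≤ 21 (n=0 is outside the asked range and is not counted): n = 1, 2, 10, 11, 12, 20, 21; that makes 7.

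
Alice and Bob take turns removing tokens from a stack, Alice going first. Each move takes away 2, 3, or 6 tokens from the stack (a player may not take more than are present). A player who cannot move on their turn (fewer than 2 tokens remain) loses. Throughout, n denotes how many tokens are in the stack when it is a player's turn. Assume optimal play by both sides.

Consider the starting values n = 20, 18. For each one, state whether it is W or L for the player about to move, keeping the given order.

Classify positions by backward induction: terminal positions (no move available) are L. From any other position, the mover wins iff some move reaches an L.
n=0: no move → L
n=1: no move → L
n=2: →0(L), so W
n=3: →1(L), so W
n=4: →1(L), so W
n=5: →3(W), 2(W) — all W, so L
n=6: →0(L), so W
n=7: →5(L), so W
n=8: →5(L), so W
n=9: →7(W), 6(W), 3(W) — all W, so L
n=10: →8(W), 7(W), 4(W) — all W, so L
n=11: →9(L), so W
n=12: →10(L), so W
n=13: →10(L), so W
n=14: →12(W), 11(W), 8(W) — all W, so L
n=15: →9(L), so W
n=16: →14(L), so W
n=17: →14(L), so W
n=18: →16(W), 15(W), 12(W) — all W, so L
n=19: →17(W), 16(W), 13(W) — all W, so L
n=20: →18(L), so W

20: W, 18: L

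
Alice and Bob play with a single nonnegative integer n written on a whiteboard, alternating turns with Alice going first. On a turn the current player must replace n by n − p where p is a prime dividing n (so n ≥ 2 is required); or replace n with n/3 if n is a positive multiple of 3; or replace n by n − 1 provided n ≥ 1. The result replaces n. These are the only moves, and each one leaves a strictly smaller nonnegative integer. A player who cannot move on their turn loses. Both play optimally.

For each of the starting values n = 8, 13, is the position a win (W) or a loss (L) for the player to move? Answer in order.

Positions with no move are L. A position that does have a move is losing for the player to move precisely when every available move leads to a winning position for the opponent. Fill in the labels:
n=0: no move → L
n=1: W (go to 0, an L position)
n=2: W (go to 0, an L position)
n=3: W (go to 0, an L position)
n=4: L (options 2(W), 3(W) are all W)
n=5: W (go to 0, an L position)
n=6: W (go to 4, an L position)
n=7: W (go to 0, an L position)
n=8: L (options 6(W), 7(W) are all W)
n=9: W (go to 8, an L position)
n=10: W (go to 8, an L position)
n=11: W (go to 0, an L position)
n=12: W (go to 4, an L position)
n=13: W (go to 0, an L position)

8: L, 13: W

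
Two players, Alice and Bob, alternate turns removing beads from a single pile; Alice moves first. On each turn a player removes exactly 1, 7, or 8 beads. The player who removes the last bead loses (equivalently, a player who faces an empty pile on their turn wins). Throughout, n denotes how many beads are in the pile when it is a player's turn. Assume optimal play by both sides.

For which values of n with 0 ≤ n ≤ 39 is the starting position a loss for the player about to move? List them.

1, 3, 5, 7, 16, 18, 20, 22, 31, 33, 35, 37

Label each position W (a win for the player to move) or L (a loss). A position with no legal move is W; any other position is W exactly when some move reaches an L, and L when every move reaches a W.
n=0: no move; the opponent has just taken the last bead and therefore loses → W
n=1: the only move is to 0(W), a W ⇒ L
n=2: can move to 1, which is L ⇒ W
n=3: the only move is to 2(W), a W ⇒ L
n=4: can move to 3, which is L ⇒ W
n=5: the only move is to 4(W), a W ⇒ L
n=6: can move to 5, which is L ⇒ W
n=7: moves to 6(W), 0(W); every one is W ⇒ L
n=8: can move to 7, which is L ⇒ W
n=9: can move to 1, which is L ⇒ W
n=10: can move to 3, which is L ⇒ W
n=11: can move to 3, which is L ⇒ W
n=12: can move to 5, which is L ⇒ W
n=13: can move to 5, which is L ⇒ W
n=14: can move to 7, which is L ⇒ W
n=15: can move to 7, which is L ⇒ W
n=16: moves to 15(W), 9(W), 8(W); every one is W ⇒ L
n=17: can move to 16, which is L ⇒ W
n=18: moves to 17(W), 11(W), 10(W); every one is W ⇒ L
n=19: can move to 18, which is L ⇒ W
n=20: moves to 19(W), 13(W), 12(W); every one is W ⇒ L
n=21: can move to 20, which is L ⇒ W
n=22: moves to 21(W), 15(W), 14(W); every one is W ⇒ L
n=23: can move to 22, which is L ⇒ W
n=24: can move to 16, which is L ⇒ W
n=25: can move to 18, which is L ⇒ W
n=26: can move to 18, which is L ⇒ W
n=27: can move to 20, which is L ⇒ W
n=28: can move to 20, which is L ⇒ W
n=29: can move to 22, which is L ⇒ W
n=30: can move to 22, which is L ⇒ W
n=31: moves to 30(W), 24(W), 23(W); every one is W ⇒ L
n=32: can move to 31, which is L ⇒ W
n=33: moves to 32(W), 26(W), 25(W); every one is W ⇒ L
n=34: can move to 33, which is L ⇒ W
n=35: moves to 34(W), 28(W), 27(W); every one is W ⇒ L
n=36: can move to 35, which is L ⇒ W
n=37: moves to 36(W), 30(W), 29(W); every one is W ⇒ L
n=38: can move to 37, which is L ⇒ W
n=39: can move to 31, which is L ⇒ W
Reading off the rows marked L gives the requested list; there are 12 such values of n.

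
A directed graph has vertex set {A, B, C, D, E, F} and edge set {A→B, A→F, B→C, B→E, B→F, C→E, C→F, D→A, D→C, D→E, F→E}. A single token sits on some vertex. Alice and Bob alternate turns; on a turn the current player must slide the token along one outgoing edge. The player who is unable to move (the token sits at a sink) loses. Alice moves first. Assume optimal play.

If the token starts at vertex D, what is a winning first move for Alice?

Move to A.

Use the standard recursion: the mover loses at a terminal position; elsewhere, the mover wins exactly when some move hands the opponent an L position.
Every edge goes from a vertex to one that appears earlier in the order E, F, C, B, A, D, so processing vertices in that order labels each vertex after all of its successors.
E: no outgoing edge → L
F: reaches L-position E → W
C: reaches L-position E → W
B: reaches L-position E → W
A: only reaches B(W), F(W), all W → L
D: reaches L-position A → W
From D, the L positions reachable in one move are: A, E. Any move reaching one of these is winning.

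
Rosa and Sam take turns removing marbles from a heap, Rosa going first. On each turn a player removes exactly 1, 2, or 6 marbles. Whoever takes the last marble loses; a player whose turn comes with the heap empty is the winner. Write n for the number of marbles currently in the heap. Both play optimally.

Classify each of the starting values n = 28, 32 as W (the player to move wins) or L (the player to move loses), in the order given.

Build the W/L table. Terminal = W. A non-terminal position is W if it has a move to some L; otherwise it is L.
n=0: no move; the opponent has just taken the last marble and therefore loses → W
n=1: →0(W) only, which is W, so L
n=2: →1(L), so W
n=3: →1(L), so W
n=4: →3(W), 2(W) — all W, so L
n=5: →4(L), so W
n=6: →4(L), so W
n=7: →1(L), so W
n=8: →7(W), 6(W), 2(W) — all W, so L
n=9: →8(L), so W
n=10: →8(L), so W
n=11: →10(W), 9(W), 5(W) — all W, so L
n=12: →11(L), so W
n=13: →11(L), so W
n=14: →8(L), so W
n=15: →14(W), 13(W), 9(W) — all W, so L
n=16: →15(L), so W
n=17: →15(L), so W
n=18: →17(W), 16(W), 12(W) — all W, so L
n=19: →18(L), so W
n=20: →18(L), so W
n=21: →15(L), so W
n=22: →21(W), 20(W), 16(W) — all W, so L
n=23: →22(L), so W
n=24: →22(L), so W
n=25: →24(W), 23(W), 19(W) — all W, so L
n=26: →25(L), so W
n=27: →25(L), so W
n=28: →22(L), so W
n=29: →28(W), 27(W), 23(W) — all W, so L
n=30: →29(L), so W
n=31: →29(L), so W
n=32: →31(W), 30(W), 26(W) — all W, so L

28: W, 32: L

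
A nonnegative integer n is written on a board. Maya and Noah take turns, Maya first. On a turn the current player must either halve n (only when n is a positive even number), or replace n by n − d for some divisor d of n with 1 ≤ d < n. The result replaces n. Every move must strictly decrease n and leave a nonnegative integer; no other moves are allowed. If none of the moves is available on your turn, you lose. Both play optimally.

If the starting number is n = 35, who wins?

Compute win/loss labels from the base case upward. A position with no move is L. Any other position is W if it can reach an L in one move, else L.
n=0: no move → L
n=1: no move → L
n=2: →1(L), so W
n=3: →2(W) only, which is W, so L
n=4: →3(L), so W
n=5: →4(W) only, which is W, so L
n=6: →3(L), so W
n=7: →6(W) only, which is W, so L
n=8: →7(L), so W
n=9: →6(W), 8(W) — all W, so L
n=10: →5(L), so W
n=11: →10(W) only, which is W, so L
n=12: →9(L), so W
n=13: →12(W) only, which is W, so L
n=14: →7(L), so W
n=15: →10(W), 12(W), 14(W) — all W, so L
n=16: →15(L), so W
n=17: →16(W) only, which is W, so L
n=18: →9(L), so W
n=19: →18(W) only, which is W, so L
n=20: →15(L), so W
n=21: →14(W), 18(W), 20(W) — all W, so L
n=22: →11(L), so W
n=23: →22(W) only, which is W, so L
n=24: →21(L), so W
n=25: →20(W), 24(W) — all W, so L
n=26: →13(L), so W
n=27: →18(W), 24(W), 26(W) — all W, so L
n=28: →21(L), so W
n=29: →28(W) only, which is W, so L
n=30: →15(L), so W
n=31: →30(W) only, which is W, so L
n=32: →31(L), so W
n=33: →22(W), 30(W), 32(W) — all W, so L
n=34: →17(L), so W
n=35: →28(W), 30(W), 34(W) — all W, so L
Every move from 35 reaches a W position, so the mover loses.

Noah wins.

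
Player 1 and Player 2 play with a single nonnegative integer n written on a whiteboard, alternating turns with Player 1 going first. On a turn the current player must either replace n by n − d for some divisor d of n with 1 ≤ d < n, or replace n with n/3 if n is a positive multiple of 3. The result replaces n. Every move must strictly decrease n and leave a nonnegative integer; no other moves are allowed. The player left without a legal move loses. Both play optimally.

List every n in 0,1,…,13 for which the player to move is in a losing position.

0, 1, 4, 7, 9, 11, 13

Work bottom-up. With no move the player to move loses. Otherwise the position is W if at least one move leads to an L position for the opponent, and L if every move leads to a W.
n=0: no move → L
n=1: no move → L
n=2: reaches L-position 1 → W
n=3: reaches L-position 1 → W
n=4: only reaches 2(W), 3(W), all W → L
n=5: reaches L-position 4 → W
n=6: reaches L-position 4 → W
n=7: only reaches 6(W), which is W → L
n=8: reaches L-position 4 → W
n=9: only reaches 3(W), 6(W), 8(W), all W → L
n=10: reaches L-position 9 → W
n=11: only reaches 10(W), which is W → L
n=12: reaches L-position 4 → W
n=13: only reaches 12(W), which is W → L
The losing starting values of n are exactly the entries labelled L in this table (7 of them).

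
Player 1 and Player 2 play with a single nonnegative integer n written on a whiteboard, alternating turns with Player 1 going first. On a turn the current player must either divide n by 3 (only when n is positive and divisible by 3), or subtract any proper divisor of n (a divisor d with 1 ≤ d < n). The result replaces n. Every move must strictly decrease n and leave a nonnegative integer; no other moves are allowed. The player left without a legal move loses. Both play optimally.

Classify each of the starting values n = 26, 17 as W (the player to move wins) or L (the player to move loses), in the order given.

26: W, 17: L

Build the W/L table. Terminal = L. A non-terminal position is W if it has a move to some L; otherwise it is L.
n=0: no move → L
n=1: no move → L
n=2: can move to 1, which is L ⇒ W
n=3: can move to 1, which is L ⇒ W
n=4: moves to 2(W), 3(W); every one is W ⇒ L
n=5: can move to 4, which is L ⇒ W
n=6: can move to 4, which is L ⇒ W
n=7: the only move is to 6(W), a W ⇒ L
n=8: can move to 4, which is L ⇒ W
n=9: moves to 3(W), 6(W), 8(W); every one is W ⇒ L
n=10: can move to 9, which is L ⇒ W
n=11: the only move is to 10(W), a W ⇒ L
n=12: can move to 4, which is L ⇒ W
n=13: the only move is to 12(W), a W ⇒ L
n=14: can move to 7, which is L ⇒ W
n=15: moves to 5(W), 10(W), 12(W), 14(W); every one is W ⇒ L
n=16: can move to 15, which is L ⇒ W
n=17: the only move is to 16(W), a W ⇒ L
n=18: can move to 9, which is L ⇒ W
n=19: the only move is to 18(W), a W ⇒ L
n=20: can move to 15, which is L ⇒ W
n=21: can move to 7, which is L ⇒ W
n=22: can move to 11, which is L ⇒ W
n=23: the only move is to 22(W), a W ⇒ L
n=24: can move to 23, which is L ⇒ W
n=25: moves to 20(W), 24(W); every one is W ⇒ L
n=26: can move to 13, which is L ⇒ W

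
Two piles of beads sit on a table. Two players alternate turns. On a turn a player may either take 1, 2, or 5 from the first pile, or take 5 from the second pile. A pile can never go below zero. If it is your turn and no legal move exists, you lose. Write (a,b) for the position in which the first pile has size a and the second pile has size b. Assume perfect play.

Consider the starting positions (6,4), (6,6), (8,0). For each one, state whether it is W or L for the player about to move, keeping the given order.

(6,4): L, (6,6): W, (8,0): W

Label each position W (a win for the player to move) or L (a loss). A position with no legal move is L; any other position is W exactly when some move reaches an L, and L when every move reaches a W.
No move ever increases a pile, so every position that can arise here has a ≤ 8 and b ≤ 6; it is enough to label the cells with 0 ≤ a ≤ 8 and 0 ≤ b ≤ 6.
Every move lowers a or b (never raises either), so fill the grid row by row in increasing a, and left to right within a row: each cell's successors are then already labelled.
      b=0  b=1  b=2  b=3  b=4  b=5  b=6
a=0:    L    L    L    L    L    W    W
a=1:    W    W    W    W    W    L    L
a=2:    W    W    W    W    W    W    W
a=3:    L    L    L    L    L    W    W
a=4:    W    W    W    W    W    L    L
a=5:    W    W    W    W    W    W    W
a=6:    L    L    L    L    L    W    W
a=7:    W    W    W    W    W    L    L
a=8:    W    W    W    W    W    W    W
Cells with no legal move (terminal, hence L): (0,0), (0,1), (0,2), (0,3), (0,4).
The remaining L cells, each justified by listing all of its moves:
(1,5): →(0,5)(W), (1,0)(W) — all W, so L
(1,6): →(0,6)(W), (1,1)(W) — all W, so L
(3,0): →(2,0)(W), (1,0)(W) — all W, so L
(3,1): →(2,1)(W), (1,1)(W) — all W, so L
(3,2): →(2,2)(W), (1,2)(W) — all W, so L
(3,3): →(2,3)(W), (1,3)(W) — all W, so L
(3,4): →(2,4)(W), (1,4)(W) — all W, so L
(4,5): →(3,5)(W), (2,5)(W), (4,0)(W) — all W, so L
(4,6): →(3,6)(W), (2,6)(W), (4,1)(W) — all W, so L
(6,0): →(5,0)(W), (4,0)(W), (1,0)(W) — all W, so L
(6,1): →(5,1)(W), (4,1)(W), (1,1)(W) — all W, so L
(6,2): →(5,2)(W), (4,2)(W), (1,2)(W) — all W, so L
(6,3): →(5,3)(W), (4,3)(W), (1,3)(W) — all W, so L
(6,4): →(5,4)(W), (4,4)(W), (1,4)(W) — all W, so L
(7,5): →(6,5)(W), (5,5)(W), (2,5)(W), (7,0)(W) — all W, so L
(7,6): →(6,6)(W), (5,6)(W), (2,6)(W), (7,1)(W) — all W, so L
Every other cell has at least one move into one of the L cells above, so it is W.
(6,4): one of the L cells justified above, so L
(6,6): the move to (4,6) reaches an L cell, so W
(8,0): the move to (6,0) reaches an L cell, so W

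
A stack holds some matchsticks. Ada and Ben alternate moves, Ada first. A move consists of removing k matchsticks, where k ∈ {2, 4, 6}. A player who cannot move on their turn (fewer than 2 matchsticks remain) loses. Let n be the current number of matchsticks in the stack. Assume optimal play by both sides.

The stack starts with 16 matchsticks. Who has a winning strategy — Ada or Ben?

Label each position W (a win for the player to move) or L (a loss). A position with no legal move is L; any other position is W exactly when some move reaches an L, and L when every move reaches a W.
n=0: no move → L
n=1: no move → L
n=2: reaches L-position 0 → W
n=3: reaches L-position 1 → W
n=4: reaches L-position 0 → W
n=5: reaches L-position 1 → W
n=6: reaches L-position 0 → W
n=7: reaches L-position 1 → W
n=8: only reaches 6(W), 4(W), 2(W), all W → L
n=9: only reaches 7(W), 5(W), 3(W), all W → L
n=10: reaches L-position 8 → W
n=11: reaches L-position 9 → W
n=12: reaches L-position 8 → W
n=13: reaches L-position 9 → W
n=14: reaches L-position 8 → W
n=15: reaches L-position 9 → W
n=16: only reaches 14(W), 12(W), 10(W), all W → L
Every move from 16 reaches a W position, so the mover loses.

Ben wins.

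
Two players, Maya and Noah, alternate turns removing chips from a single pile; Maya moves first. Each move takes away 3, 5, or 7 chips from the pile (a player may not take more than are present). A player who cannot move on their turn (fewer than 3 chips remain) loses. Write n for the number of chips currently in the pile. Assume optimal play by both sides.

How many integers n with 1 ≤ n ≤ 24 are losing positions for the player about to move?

Build the W/L table. Terminal = L. A non-terminal position is W if it has a move to some L; otherwise it is L.
n=0: no move → L
n=1: no move → L
n=2: no move → L
n=3: can move to 0, which is L ⇒ W
n=4: can move to 1, which is L ⇒ W
n=5: can move to 2, which is L ⇒ W
n=6: can move to 1, which is L ⇒ W
n=7: can move to 2, which is L ⇒ W
n=8: can move to 1, which is L ⇒ W
n=9: can move to 2, which is L ⇒ W
n=10: moves to 7(W), 5(W), 3(W); every one is W ⇒ L
n=11: moves to 8(W), 6(W), 4(W); every one is W ⇒ L
n=12: moves to 9(W), 7(W), 5(W); every one is W ⇒ L
n=13: can move to 10, which is L ⇒ W
n=14: can move to 11, which is L ⇒ W
n=15: can move to 12, which is L ⇒ W
n=16: can move to 11, which is L ⇒ W
n=17: can move to 12, which is L ⇒ W
n=18: can move to 11, which is L ⇒ W
n=19: can move to 12, which is L ⇒ W
n=20: moves to 17(W), 15(W), 13(W); every one is W ⇒ L
n=21: moves to 18(W), 16(W), 14(W); every one is W ⇒ L
n=22: moves to 19(W), 17(W), 15(W); every one is W ⇒ L
n=23: can move to 20, which is L ⇒ W
n=24: can move to 21, which is L ⇒ W
L entries with 1 ≤ n ≤ 24 (n=0 is outside the asked range and is not counted): n = 1, 2, 10, 11, 12, 20, 21, 22; that makes 8.

8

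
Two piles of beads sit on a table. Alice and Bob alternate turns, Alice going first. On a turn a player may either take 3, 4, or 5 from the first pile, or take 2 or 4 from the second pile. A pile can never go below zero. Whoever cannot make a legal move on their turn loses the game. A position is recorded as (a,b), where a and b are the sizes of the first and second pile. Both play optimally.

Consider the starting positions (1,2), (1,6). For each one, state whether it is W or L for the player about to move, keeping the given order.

Compute win/loss labels from the base case upward. A position with no move is L. Any other position is W if it can reach an L in one move, else L.
No move ever increases a pile, so every position that can arise here has a ≤ 1 and b ≤ 6; it is enough to label the cells with 0 ≤ a ≤ 1 and 0 ≤ b ≤ 6.
Every move lowers a or b (never raises either), so fill the grid row by row in increasing a, and left to right within a row: each cell's successors are then already labelled.
      b=0  b=1  b=2  b=3  b=4  b=5  b=6
a=0:    L    L    W    W    W    W    L
a=1:    L    L    W    W    W    W    L
Cells with no legal move (terminal, hence L): (0,0), (0,1), (1,0), (1,1).
The remaining L cells, each justified by listing all of its moves:
(0,6): L (options (0,4)(W), (0,2)(W) are all W)
(1,6): L (options (1,4)(W), (1,2)(W) are all W)
Every other cell has at least one move into one of the L cells above, so it is W.
(1,2): the move to (1,0) reaches an L cell, so W
(1,6): one of the L cells justified above, so L

(1,2): W, (1,6): L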